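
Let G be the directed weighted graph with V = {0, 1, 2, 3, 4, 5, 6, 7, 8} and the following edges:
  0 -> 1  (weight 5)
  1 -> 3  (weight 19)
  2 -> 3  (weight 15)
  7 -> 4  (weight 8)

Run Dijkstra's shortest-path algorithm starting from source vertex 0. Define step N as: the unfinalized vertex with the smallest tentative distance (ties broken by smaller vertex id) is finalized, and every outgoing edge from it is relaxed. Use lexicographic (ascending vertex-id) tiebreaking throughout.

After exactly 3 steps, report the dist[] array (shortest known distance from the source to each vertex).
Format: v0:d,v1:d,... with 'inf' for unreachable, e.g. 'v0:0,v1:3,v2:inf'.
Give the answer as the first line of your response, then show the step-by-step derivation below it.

v0:0,v1:5,v2:inf,v3:24,v4:inf,v5:inf,v6:inf,v7:inf,v8:inf

step 1: dist = v0:0,v1:5,v2:inf,v3:inf,v4:inf,v5:inf,v6:inf,v7:inf,v8:inf
step 2: dist = v0:0,v1:5,v2:inf,v3:24,v4:inf,v5:inf,v6:inf,v7:inf,v8:inf
step 3: dist = v0:0,v1:5,v2:inf,v3:24,v4:inf,v5:inf,v6:inf,v7:inf,v8:inf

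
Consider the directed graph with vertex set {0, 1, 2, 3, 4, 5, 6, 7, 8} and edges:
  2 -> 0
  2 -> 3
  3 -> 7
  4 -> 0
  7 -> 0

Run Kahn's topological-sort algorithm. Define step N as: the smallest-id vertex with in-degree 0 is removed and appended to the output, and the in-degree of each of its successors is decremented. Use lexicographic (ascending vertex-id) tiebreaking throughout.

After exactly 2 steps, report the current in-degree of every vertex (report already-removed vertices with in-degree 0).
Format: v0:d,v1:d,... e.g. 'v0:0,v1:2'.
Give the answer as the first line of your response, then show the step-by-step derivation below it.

v0:2,v1:0,v2:0,v3:0,v4:0,v5:0,v6:0,v7:1,v8:0

step 1: output 1; order=[1]; indeg=(3,0,0,1,0,0,0,1,0)
step 2: output 2; order=[1,2]; indeg=(2,0,0,0,0,0,0,1,0)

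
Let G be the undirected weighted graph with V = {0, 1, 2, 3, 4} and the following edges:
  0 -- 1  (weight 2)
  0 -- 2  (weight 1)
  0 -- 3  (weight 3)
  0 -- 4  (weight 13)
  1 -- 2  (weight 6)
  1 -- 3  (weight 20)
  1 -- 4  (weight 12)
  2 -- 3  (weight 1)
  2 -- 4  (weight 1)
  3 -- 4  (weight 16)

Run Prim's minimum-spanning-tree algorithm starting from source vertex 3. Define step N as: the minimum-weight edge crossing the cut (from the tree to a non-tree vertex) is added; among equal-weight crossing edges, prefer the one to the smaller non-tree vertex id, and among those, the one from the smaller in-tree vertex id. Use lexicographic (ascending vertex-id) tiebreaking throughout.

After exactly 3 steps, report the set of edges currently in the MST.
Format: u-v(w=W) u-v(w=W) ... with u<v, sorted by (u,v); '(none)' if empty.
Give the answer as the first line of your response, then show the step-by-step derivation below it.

0-2(w=1) 2-3(w=1) 2-4(w=1)

step 1: add edge 2-3 (w=1); MST = {2-3(w=1)}
step 2: add edge 0-2 (w=1); MST = {0-2(w=1) 2-3(w=1)}
step 3: add edge 2-4 (w=1); MST = {0-2(w=1) 2-3(w=1) 2-4(w=1)}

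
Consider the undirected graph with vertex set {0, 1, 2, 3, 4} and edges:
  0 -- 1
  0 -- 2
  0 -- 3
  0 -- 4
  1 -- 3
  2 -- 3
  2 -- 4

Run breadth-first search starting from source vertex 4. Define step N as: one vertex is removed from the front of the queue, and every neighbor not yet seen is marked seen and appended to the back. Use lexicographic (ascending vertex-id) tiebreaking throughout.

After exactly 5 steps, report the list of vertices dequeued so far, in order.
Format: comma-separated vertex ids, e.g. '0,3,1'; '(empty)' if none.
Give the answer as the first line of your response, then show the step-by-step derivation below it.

4,0,2,1,3

step 1: dequeue 4; queue=[0,2]; order=4
step 2: dequeue 0; queue=[2,1,3]; order=4,0
step 3: dequeue 2; queue=[1,3]; order=4,0,2
step 4: dequeue 1; queue=[3]; order=4,0,2,1
step 5: dequeue 3; queue=[(empty)]; order=4,0,2,1,3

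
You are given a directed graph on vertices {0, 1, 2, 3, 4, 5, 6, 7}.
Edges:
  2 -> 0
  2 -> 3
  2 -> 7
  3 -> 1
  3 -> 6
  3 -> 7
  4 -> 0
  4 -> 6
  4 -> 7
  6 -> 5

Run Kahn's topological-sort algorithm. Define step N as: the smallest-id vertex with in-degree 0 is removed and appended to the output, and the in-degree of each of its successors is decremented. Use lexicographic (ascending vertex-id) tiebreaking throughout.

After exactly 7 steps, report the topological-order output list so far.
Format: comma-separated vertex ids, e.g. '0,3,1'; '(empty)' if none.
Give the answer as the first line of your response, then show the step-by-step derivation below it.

2,3,1,4,0,6,5

step 1: output 2; order=[2]; indeg=(1,1,0,0,0,1,2,2)
step 2: output 3; order=[2,3]; indeg=(1,0,0,0,0,1,1,1)
step 3: output 1; order=[2,3,1]; indeg=(1,0,0,0,0,1,1,1)
step 4: output 4; order=[2,3,1,4]; indeg=(0,0,0,0,0,1,0,0)
step 5: output 0; order=[2,3,1,4,0]; indeg=(0,0,0,0,0,1,0,0)
step 6: output 6; order=[2,3,1,4,0,6]; indeg=(0,0,0,0,0,0,0,0)
step 7: output 5; order=[2,3,1,4,0,6,5]; indeg=(0,0,0,0,0,0,0,0)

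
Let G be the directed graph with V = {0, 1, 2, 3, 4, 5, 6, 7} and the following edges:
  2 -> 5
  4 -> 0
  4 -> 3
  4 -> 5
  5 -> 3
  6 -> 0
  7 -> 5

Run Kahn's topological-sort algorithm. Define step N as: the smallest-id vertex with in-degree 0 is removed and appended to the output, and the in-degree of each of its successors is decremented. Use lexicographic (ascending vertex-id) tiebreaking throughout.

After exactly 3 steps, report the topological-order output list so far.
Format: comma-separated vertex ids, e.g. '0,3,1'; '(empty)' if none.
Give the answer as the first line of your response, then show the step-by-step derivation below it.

1,2,4

step 1: output 1; order=[1]; indeg=(2,0,0,2,0,3,0,0)
step 2: output 2; order=[1,2]; indeg=(2,0,0,2,0,2,0,0)
step 3: output 4; order=[1,2,4]; indeg=(1,0,0,1,0,1,0,0)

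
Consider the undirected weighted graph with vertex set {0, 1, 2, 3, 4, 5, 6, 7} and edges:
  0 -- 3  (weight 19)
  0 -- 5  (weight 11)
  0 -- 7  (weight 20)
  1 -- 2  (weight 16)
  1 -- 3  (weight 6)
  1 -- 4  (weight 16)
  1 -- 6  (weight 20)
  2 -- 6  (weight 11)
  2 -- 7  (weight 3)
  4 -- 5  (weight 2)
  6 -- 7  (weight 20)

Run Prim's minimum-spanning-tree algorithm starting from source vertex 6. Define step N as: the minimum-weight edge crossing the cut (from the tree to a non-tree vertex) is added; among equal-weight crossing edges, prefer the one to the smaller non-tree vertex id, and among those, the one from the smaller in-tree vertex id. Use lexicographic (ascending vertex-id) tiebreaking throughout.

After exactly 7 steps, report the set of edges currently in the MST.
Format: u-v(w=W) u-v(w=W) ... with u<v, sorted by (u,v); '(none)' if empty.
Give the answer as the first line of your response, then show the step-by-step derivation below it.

0-5(w=11) 1-2(w=16) 1-3(w=6) 1-4(w=16) 2-6(w=11) 2-7(w=3) 4-5(w=2)

step 1: add edge 2-6 (w=11); MST = {2-6(w=11)}
step 2: add edge 2-7 (w=3); MST = {2-6(w=11) 2-7(w=3)}
step 3: add edge 1-2 (w=16); MST = {1-2(w=16) 2-6(w=11) 2-7(w=3)}
step 4: add edge 1-3 (w=6); MST = {1-2(w=16) 1-3(w=6) 2-6(w=11) 2-7(w=3)}
step 5: add edge 1-4 (w=16); MST = {1-2(w=16) 1-3(w=6) 1-4(w=16) 2-6(w=11) 2-7(w=3)}
step 6: add edge 4-5 (w=2); MST = {1-2(w=16) 1-3(w=6) 1-4(w=16) 2-6(w=11) 2-7(w=3) 4-5(w=2)}
step 7: add edge 0-5 (w=11); MST = {0-5(w=11) 1-2(w=16) 1-3(w=6) 1-4(w=16) 2-6(w=11) 2-7(w=3) 4-5(w=2)}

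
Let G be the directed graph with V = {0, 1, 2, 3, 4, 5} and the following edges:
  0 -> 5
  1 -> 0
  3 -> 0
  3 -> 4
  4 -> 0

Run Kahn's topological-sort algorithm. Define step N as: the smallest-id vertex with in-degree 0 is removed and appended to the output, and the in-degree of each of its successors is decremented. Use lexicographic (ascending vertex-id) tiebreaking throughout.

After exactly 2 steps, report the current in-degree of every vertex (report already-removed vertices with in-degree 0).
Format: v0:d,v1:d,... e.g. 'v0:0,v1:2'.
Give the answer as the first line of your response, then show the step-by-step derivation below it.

v0:2,v1:0,v2:0,v3:0,v4:1,v5:1

step 1: output 1; order=[1]; indeg=(2,0,0,0,1,1)
step 2: output 2; order=[1,2]; indeg=(2,0,0,0,1,1)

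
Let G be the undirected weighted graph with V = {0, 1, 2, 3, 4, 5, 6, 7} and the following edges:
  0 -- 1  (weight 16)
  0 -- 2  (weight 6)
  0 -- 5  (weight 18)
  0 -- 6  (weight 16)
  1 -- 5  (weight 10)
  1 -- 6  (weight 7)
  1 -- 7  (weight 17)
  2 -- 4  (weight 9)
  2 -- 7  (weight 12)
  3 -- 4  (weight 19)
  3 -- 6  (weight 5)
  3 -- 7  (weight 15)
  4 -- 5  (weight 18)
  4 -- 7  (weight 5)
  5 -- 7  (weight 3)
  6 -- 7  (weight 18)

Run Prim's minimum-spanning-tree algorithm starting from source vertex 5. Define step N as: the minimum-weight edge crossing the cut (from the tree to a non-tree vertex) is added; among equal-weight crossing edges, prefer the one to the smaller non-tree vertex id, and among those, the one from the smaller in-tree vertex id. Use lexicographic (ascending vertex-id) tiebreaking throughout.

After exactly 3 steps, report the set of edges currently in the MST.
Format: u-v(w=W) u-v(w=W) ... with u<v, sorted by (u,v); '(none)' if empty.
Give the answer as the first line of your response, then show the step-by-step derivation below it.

2-4(w=9) 4-7(w=5) 5-7(w=3)

step 1: add edge 5-7 (w=3); MST = {5-7(w=3)}
step 2: add edge 4-7 (w=5); MST = {4-7(w=5) 5-7(w=3)}
step 3: add edge 2-4 (w=9); MST = {2-4(w=9) 4-7(w=5) 5-7(w=3)}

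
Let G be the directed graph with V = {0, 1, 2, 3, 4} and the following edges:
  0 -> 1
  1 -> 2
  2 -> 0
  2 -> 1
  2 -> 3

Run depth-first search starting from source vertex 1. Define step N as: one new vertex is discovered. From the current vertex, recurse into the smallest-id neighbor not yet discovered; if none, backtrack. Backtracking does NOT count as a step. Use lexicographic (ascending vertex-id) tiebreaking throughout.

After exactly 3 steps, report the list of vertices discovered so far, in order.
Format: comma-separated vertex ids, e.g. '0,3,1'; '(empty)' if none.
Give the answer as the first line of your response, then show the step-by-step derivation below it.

1,2,0

step 1: discover 1; path=1; order=1
step 2: discover 2; path=1>2; order=1,2
step 3: discover 0; path=1>2>0; order=1,2,0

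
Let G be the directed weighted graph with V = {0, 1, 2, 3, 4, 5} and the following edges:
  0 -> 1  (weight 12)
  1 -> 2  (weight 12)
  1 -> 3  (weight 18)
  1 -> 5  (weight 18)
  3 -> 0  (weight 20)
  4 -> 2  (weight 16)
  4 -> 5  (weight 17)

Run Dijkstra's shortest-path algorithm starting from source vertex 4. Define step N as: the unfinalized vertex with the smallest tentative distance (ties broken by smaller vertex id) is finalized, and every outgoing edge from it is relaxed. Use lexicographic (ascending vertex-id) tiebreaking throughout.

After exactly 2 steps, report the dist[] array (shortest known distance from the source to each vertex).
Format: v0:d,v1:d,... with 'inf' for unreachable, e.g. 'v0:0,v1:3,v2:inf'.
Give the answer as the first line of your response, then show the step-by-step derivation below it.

v0:inf,v1:inf,v2:16,v3:inf,v4:0,v5:17

step 1: dist = v0:inf,v1:inf,v2:16,v3:inf,v4:0,v5:17
step 2: dist = v0:inf,v1:inf,v2:16,v3:inf,v4:0,v5:17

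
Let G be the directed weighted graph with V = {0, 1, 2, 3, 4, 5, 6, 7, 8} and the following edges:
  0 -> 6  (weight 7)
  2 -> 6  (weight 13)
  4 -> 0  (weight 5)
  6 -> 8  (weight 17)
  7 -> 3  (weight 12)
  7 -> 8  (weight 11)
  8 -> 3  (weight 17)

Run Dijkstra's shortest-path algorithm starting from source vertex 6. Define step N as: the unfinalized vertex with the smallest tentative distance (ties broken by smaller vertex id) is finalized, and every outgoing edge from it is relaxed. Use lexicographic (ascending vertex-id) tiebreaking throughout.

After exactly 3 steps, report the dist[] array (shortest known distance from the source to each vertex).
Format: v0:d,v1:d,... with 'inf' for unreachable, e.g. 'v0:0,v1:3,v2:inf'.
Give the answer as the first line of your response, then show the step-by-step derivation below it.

v0:inf,v1:inf,v2:inf,v3:34,v4:inf,v5:inf,v6:0,v7:inf,v8:17

step 1: dist = v0:inf,v1:inf,v2:inf,v3:inf,v4:inf,v5:inf,v6:0,v7:inf,v8:17
step 2: dist = v0:inf,v1:inf,v2:inf,v3:34,v4:inf,v5:inf,v6:0,v7:inf,v8:17
step 3: dist = v0:inf,v1:inf,v2:inf,v3:34,v4:inf,v5:inf,v6:0,v7:inf,v8:17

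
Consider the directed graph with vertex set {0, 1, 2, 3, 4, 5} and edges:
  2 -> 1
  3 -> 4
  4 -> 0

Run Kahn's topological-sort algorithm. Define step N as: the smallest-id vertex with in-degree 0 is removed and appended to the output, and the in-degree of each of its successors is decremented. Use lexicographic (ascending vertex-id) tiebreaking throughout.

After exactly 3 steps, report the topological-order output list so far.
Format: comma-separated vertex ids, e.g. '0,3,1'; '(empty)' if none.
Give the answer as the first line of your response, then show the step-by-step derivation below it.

2,1,3

step 1: output 2; order=[2]; indeg=(1,0,0,0,1,0)
step 2: output 1; order=[2,1]; indeg=(1,0,0,0,1,0)
step 3: output 3; order=[2,1,3]; indeg=(1,0,0,0,0,0)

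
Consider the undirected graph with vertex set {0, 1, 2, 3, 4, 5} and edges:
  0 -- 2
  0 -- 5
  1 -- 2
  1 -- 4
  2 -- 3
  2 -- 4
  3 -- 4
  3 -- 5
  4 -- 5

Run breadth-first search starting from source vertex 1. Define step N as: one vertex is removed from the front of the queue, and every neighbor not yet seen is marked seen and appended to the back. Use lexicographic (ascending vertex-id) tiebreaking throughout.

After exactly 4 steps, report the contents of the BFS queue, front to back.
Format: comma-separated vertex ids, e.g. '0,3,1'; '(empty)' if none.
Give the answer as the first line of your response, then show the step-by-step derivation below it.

3,5

step 1: dequeue 1; queue=[2,4]; order=1
step 2: dequeue 2; queue=[4,0,3]; order=1,2
step 3: dequeue 4; queue=[0,3,5]; order=1,2,4
step 4: dequeue 0; queue=[3,5]; order=1,2,4,0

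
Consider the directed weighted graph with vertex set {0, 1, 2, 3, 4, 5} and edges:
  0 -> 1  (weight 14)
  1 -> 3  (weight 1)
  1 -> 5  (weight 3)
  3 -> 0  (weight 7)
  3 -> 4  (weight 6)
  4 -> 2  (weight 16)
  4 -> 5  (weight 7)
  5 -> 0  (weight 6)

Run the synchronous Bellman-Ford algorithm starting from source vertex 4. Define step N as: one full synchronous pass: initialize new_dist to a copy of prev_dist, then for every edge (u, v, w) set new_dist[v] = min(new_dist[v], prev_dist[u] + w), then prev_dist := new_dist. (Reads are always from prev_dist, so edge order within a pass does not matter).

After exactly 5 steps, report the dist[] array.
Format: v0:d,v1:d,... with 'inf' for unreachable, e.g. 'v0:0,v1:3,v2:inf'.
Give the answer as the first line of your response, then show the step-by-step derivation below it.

v0:13,v1:27,v2:16,v3:28,v4:0,v5:7

step 1: dist = v0:inf,v1:inf,v2:16,v3:inf,v4:0,v5:7
step 2: dist = v0:13,v1:inf,v2:16,v3:inf,v4:0,v5:7
step 3: dist = v0:13,v1:27,v2:16,v3:inf,v4:0,v5:7
step 4: dist = v0:13,v1:27,v2:16,v3:28,v4:0,v5:7
step 5: dist = v0:13,v1:27,v2:16,v3:28,v4:0,v5:7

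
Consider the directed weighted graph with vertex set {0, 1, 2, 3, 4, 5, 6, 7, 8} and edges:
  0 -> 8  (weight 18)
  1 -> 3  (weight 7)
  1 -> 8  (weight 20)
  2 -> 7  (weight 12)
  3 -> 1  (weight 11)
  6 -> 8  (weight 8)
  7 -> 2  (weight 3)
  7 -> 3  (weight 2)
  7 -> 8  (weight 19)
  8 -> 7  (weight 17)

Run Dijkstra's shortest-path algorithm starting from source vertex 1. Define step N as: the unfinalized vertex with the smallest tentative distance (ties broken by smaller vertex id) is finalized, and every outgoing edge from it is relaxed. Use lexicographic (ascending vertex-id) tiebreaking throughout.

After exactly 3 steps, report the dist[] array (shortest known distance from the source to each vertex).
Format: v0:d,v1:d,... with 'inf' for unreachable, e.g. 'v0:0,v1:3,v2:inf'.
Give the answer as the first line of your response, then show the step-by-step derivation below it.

v0:inf,v1:0,v2:inf,v3:7,v4:inf,v5:inf,v6:inf,v7:37,v8:20

step 1: dist = v0:inf,v1:0,v2:inf,v3:7,v4:inf,v5:inf,v6:inf,v7:inf,v8:20
step 2: dist = v0:inf,v1:0,v2:inf,v3:7,v4:inf,v5:inf,v6:inf,v7:inf,v8:20
step 3: dist = v0:inf,v1:0,v2:inf,v3:7,v4:inf,v5:inf,v6:inf,v7:37,v8:20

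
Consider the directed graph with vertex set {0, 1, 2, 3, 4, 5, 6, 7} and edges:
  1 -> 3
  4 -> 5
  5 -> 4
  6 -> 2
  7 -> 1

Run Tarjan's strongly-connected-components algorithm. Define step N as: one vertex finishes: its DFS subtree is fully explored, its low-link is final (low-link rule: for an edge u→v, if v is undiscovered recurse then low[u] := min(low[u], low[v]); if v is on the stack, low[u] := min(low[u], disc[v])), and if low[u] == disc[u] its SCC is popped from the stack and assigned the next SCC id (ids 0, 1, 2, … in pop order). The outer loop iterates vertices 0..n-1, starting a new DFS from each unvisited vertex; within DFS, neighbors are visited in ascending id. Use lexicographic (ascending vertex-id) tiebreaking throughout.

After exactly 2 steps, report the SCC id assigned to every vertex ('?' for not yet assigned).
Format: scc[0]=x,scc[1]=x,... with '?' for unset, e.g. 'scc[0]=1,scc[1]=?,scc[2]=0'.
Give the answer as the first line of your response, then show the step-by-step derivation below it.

scc[0]=0,scc[1]=?,scc[2]=?,scc[3]=1,scc[4]=?,scc[5]=?,scc[6]=?,scc[7]=?

step 1: low=(low[0]=0,low[1]=?,low[2]=?,low[3]=?,low[4]=?,low[5]=?,low[6]=?,low[7]=?); scc=(scc[0]=0,scc[1]=?,scc[2]=?,scc[3]=?,scc[4]=?,scc[5]=?,scc[6]=?,scc[7]=?)
step 2: low=(low[0]=0,low[1]=1,low[2]=?,low[3]=2,low[4]=?,low[5]=?,low[6]=?,low[7]=?); scc=(scc[0]=0,scc[1]=?,scc[2]=?,scc[3]=1,scc[4]=?,scc[5]=?,scc[6]=?,scc[7]=?)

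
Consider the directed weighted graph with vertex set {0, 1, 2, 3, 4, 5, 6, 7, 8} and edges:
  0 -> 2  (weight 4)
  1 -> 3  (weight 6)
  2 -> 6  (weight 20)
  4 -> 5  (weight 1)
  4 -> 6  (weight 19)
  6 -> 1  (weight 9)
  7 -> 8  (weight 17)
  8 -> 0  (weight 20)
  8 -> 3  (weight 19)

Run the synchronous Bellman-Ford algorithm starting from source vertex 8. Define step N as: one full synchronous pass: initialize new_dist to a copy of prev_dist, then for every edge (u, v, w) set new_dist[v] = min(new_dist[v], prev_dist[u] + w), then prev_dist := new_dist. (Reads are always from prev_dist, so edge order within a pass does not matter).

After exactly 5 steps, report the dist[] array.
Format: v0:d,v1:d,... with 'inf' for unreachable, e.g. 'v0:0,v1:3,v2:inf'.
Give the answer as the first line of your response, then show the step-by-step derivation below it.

v0:20,v1:53,v2:24,v3:19,v4:inf,v5:inf,v6:44,v7:inf,v8:0

step 1: dist = v0:20,v1:inf,v2:inf,v3:19,v4:inf,v5:inf,v6:inf,v7:inf,v8:0
step 2: dist = v0:20,v1:inf,v2:24,v3:19,v4:inf,v5:inf,v6:inf,v7:inf,v8:0
step 3: dist = v0:20,v1:inf,v2:24,v3:19,v4:inf,v5:inf,v6:44,v7:inf,v8:0
step 4: dist = v0:20,v1:53,v2:24,v3:19,v4:inf,v5:inf,v6:44,v7:inf,v8:0
step 5: dist = v0:20,v1:53,v2:24,v3:19,v4:inf,v5:inf,v6:44,v7:inf,v8:0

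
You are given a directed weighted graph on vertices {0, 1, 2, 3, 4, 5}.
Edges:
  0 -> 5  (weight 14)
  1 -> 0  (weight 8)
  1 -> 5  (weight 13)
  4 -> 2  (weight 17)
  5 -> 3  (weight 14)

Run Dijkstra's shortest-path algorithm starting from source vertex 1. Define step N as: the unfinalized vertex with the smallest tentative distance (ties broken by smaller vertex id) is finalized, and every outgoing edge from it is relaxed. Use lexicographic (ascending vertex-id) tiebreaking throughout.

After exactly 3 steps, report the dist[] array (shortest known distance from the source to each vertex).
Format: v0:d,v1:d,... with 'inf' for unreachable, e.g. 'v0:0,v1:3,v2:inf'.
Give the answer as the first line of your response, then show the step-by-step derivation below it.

v0:8,v1:0,v2:inf,v3:27,v4:inf,v5:13

step 1: dist = v0:8,v1:0,v2:inf,v3:inf,v4:inf,v5:13
step 2: dist = v0:8,v1:0,v2:inf,v3:inf,v4:inf,v5:13
step 3: dist = v0:8,v1:0,v2:inf,v3:27,v4:inf,v5:13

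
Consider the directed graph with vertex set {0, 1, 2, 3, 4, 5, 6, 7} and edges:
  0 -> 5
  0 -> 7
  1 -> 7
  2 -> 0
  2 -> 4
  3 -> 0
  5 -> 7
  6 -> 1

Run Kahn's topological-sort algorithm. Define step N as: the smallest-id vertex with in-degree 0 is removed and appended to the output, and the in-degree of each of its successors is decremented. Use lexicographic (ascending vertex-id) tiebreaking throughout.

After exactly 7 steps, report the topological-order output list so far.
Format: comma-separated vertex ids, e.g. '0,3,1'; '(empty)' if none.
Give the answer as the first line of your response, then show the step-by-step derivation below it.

2,3,0,4,5,6,1

step 1: output 2; order=[2]; indeg=(1,1,0,0,0,1,0,3)
step 2: output 3; order=[2,3]; indeg=(0,1,0,0,0,1,0,3)
step 3: output 0; order=[2,3,0]; indeg=(0,1,0,0,0,0,0,2)
step 4: output 4; order=[2,3,0,4]; indeg=(0,1,0,0,0,0,0,2)
step 5: output 5; order=[2,3,0,4,5]; indeg=(0,1,0,0,0,0,0,1)
step 6: output 6; order=[2,3,0,4,5,6]; indeg=(0,0,0,0,0,0,0,1)
step 7: output 1; order=[2,3,0,4,5,6,1]; indeg=(0,0,0,0,0,0,0,0)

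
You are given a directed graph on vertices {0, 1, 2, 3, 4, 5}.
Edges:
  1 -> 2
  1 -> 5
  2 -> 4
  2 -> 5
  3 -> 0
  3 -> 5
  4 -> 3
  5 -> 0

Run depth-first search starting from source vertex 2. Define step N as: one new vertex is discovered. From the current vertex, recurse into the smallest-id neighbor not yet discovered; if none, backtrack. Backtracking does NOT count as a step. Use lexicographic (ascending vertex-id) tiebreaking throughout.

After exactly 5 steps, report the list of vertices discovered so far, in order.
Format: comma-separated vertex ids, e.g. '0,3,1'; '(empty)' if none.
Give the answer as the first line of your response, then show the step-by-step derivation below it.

2,4,3,0,5

step 1: discover 2; path=2; order=2
step 2: discover 4; path=2>4; order=2,4
step 3: discover 3; path=2>4>3; order=2,4,3
step 4: discover 0; path=2>4>3>0; order=2,4,3,0
step 5: discover 5; path=2>4>3>5; order=2,4,3,0,5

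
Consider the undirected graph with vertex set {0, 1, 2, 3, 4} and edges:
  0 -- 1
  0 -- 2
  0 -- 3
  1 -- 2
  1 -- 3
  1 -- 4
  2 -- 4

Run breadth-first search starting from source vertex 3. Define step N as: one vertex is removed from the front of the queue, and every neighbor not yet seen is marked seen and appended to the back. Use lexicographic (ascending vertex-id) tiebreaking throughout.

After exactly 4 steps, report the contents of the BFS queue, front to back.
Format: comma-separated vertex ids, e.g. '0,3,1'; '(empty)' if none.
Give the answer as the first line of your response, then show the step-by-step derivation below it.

4

step 1: dequeue 3; queue=[0,1]; order=3
step 2: dequeue 0; queue=[1,2]; order=3,0
step 3: dequeue 1; queue=[2,4]; order=3,0,1
step 4: dequeue 2; queue=[4]; order=3,0,1,2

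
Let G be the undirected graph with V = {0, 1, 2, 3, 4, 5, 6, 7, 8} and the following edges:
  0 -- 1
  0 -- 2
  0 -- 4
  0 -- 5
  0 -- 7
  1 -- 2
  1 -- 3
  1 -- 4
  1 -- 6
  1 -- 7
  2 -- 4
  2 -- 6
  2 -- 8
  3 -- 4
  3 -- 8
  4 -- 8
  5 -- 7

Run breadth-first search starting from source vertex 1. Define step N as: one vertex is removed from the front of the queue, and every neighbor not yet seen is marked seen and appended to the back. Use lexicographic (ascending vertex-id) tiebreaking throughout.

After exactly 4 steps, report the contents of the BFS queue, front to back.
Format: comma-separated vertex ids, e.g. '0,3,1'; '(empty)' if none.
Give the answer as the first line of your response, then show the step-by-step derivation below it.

4,6,7,5,8

step 1: dequeue 1; queue=[0,2,3,4,6,7]; order=1
step 2: dequeue 0; queue=[2,3,4,6,7,5]; order=1,0
step 3: dequeue 2; queue=[3,4,6,7,5,8]; order=1,0,2
step 4: dequeue 3; queue=[4,6,7,5,8]; order=1,0,2,3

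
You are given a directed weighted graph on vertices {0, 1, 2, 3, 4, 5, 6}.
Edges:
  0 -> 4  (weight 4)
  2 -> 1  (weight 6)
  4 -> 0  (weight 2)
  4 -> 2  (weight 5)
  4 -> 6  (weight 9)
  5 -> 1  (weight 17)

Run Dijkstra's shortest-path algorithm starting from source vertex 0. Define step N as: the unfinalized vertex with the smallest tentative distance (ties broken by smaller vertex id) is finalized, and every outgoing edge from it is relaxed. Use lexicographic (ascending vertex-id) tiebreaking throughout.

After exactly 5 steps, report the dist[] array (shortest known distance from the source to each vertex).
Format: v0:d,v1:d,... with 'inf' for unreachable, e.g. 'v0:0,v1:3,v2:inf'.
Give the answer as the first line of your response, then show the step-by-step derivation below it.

v0:0,v1:15,v2:9,v3:inf,v4:4,v5:inf,v6:13

step 1: dist = v0:0,v1:inf,v2:inf,v3:inf,v4:4,v5:inf,v6:inf
step 2: dist = v0:0,v1:inf,v2:9,v3:inf,v4:4,v5:inf,v6:13
step 3: dist = v0:0,v1:15,v2:9,v3:inf,v4:4,v5:inf,v6:13
step 4: dist = v0:0,v1:15,v2:9,v3:inf,v4:4,v5:inf,v6:13
step 5: dist = v0:0,v1:15,v2:9,v3:inf,v4:4,v5:inf,v6:13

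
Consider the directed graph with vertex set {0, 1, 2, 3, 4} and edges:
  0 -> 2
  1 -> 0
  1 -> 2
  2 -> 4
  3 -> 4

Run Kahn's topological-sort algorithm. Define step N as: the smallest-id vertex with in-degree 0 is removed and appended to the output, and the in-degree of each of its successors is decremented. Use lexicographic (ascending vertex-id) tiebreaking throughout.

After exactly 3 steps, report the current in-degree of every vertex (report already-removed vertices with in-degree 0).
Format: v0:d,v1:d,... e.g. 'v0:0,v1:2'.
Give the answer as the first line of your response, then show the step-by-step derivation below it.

v0:0,v1:0,v2:0,v3:0,v4:1

step 1: output 1; order=[1]; indeg=(0,0,1,0,2)
step 2: output 0; order=[1,0]; indeg=(0,0,0,0,2)
step 3: output 2; order=[1,0,2]; indeg=(0,0,0,0,1)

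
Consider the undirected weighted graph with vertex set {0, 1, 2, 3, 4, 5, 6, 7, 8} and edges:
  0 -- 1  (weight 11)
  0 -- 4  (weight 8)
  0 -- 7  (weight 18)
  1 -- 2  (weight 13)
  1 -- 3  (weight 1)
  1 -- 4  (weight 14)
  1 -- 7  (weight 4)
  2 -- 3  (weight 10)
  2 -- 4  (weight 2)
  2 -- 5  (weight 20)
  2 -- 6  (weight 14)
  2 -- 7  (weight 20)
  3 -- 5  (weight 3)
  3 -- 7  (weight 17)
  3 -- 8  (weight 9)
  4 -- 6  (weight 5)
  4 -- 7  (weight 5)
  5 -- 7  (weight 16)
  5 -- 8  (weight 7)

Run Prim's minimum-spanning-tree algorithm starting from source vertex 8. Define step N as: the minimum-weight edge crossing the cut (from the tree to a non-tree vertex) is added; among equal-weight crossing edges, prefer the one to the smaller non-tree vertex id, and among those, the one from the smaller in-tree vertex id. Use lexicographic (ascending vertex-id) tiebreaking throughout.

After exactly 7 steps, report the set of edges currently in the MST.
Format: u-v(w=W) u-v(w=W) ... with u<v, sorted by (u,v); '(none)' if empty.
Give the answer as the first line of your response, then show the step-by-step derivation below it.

1-3(w=1) 1-7(w=4) 2-4(w=2) 3-5(w=3) 4-6(w=5) 4-7(w=5) 5-8(w=7)

step 1: add edge 5-8 (w=7); MST = {5-8(w=7)}
step 2: add edge 3-5 (w=3); MST = {3-5(w=3) 5-8(w=7)}
step 3: add edge 1-3 (w=1); MST = {1-3(w=1) 3-5(w=3) 5-8(w=7)}
step 4: add edge 1-7 (w=4); MST = {1-3(w=1) 1-7(w=4) 3-5(w=3) 5-8(w=7)}
step 5: add edge 4-7 (w=5); MST = {1-3(w=1) 1-7(w=4) 3-5(w=3) 4-7(w=5) 5-8(w=7)}
step 6: add edge 2-4 (w=2); MST = {1-3(w=1) 1-7(w=4) 2-4(w=2) 3-5(w=3) 4-7(w=5) 5-8(w=7)}
step 7: add edge 4-6 (w=5); MST = {1-3(w=1) 1-7(w=4) 2-4(w=2) 3-5(w=3) 4-6(w=5) 4-7(w=5) 5-8(w=7)}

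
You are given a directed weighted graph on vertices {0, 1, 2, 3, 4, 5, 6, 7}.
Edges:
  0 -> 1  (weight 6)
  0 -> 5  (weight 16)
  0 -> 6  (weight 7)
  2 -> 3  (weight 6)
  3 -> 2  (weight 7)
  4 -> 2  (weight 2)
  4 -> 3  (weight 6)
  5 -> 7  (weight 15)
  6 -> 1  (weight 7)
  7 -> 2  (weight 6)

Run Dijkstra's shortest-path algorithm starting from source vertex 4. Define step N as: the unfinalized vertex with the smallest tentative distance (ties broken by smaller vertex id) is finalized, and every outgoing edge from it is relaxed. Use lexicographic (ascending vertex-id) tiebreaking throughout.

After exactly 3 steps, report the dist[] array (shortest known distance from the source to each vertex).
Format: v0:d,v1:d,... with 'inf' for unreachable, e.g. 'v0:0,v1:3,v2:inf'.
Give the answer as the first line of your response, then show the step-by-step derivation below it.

v0:inf,v1:inf,v2:2,v3:6,v4:0,v5:inf,v6:inf,v7:inf

step 1: dist = v0:inf,v1:inf,v2:2,v3:6,v4:0,v5:inf,v6:inf,v7:inf
step 2: dist = v0:inf,v1:inf,v2:2,v3:6,v4:0,v5:inf,v6:inf,v7:inf
step 3: dist = v0:inf,v1:inf,v2:2,v3:6,v4:0,v5:inf,v6:inf,v7:inf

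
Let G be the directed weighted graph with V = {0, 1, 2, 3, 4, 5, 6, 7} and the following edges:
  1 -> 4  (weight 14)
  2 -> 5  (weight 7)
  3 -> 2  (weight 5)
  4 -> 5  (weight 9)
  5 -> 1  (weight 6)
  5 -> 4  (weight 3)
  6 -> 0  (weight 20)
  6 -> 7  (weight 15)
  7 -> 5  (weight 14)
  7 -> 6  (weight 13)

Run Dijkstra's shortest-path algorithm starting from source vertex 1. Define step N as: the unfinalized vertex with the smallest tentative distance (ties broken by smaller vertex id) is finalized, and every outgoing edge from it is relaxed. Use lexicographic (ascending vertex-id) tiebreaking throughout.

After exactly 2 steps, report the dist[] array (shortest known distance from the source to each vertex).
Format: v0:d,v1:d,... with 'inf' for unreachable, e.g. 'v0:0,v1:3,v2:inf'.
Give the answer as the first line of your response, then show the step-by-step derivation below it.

v0:inf,v1:0,v2:inf,v3:inf,v4:14,v5:23,v6:inf,v7:inf

step 1: dist = v0:inf,v1:0,v2:inf,v3:inf,v4:14,v5:inf,v6:inf,v7:inf
step 2: dist = v0:inf,v1:0,v2:inf,v3:inf,v4:14,v5:23,v6:inf,v7:inf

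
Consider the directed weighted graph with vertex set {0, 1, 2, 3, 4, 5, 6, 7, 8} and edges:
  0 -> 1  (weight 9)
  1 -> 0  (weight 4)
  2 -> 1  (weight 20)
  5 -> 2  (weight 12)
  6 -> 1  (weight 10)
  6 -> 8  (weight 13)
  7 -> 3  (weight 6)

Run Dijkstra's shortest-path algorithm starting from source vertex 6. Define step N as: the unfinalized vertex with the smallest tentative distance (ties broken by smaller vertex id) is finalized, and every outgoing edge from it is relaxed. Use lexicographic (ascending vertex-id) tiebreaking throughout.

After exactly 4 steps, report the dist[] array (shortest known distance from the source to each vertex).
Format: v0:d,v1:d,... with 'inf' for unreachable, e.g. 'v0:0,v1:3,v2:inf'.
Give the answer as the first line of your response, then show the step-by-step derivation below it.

v0:14,v1:10,v2:inf,v3:inf,v4:inf,v5:inf,v6:0,v7:inf,v8:13

step 1: dist = v0:inf,v1:10,v2:inf,v3:inf,v4:inf,v5:inf,v6:0,v7:inf,v8:13
step 2: dist = v0:14,v1:10,v2:inf,v3:inf,v4:inf,v5:inf,v6:0,v7:inf,v8:13
step 3: dist = v0:14,v1:10,v2:inf,v3:inf,v4:inf,v5:inf,v6:0,v7:inf,v8:13
step 4: dist = v0:14,v1:10,v2:inf,v3:inf,v4:inf,v5:inf,v6:0,v7:inf,v8:13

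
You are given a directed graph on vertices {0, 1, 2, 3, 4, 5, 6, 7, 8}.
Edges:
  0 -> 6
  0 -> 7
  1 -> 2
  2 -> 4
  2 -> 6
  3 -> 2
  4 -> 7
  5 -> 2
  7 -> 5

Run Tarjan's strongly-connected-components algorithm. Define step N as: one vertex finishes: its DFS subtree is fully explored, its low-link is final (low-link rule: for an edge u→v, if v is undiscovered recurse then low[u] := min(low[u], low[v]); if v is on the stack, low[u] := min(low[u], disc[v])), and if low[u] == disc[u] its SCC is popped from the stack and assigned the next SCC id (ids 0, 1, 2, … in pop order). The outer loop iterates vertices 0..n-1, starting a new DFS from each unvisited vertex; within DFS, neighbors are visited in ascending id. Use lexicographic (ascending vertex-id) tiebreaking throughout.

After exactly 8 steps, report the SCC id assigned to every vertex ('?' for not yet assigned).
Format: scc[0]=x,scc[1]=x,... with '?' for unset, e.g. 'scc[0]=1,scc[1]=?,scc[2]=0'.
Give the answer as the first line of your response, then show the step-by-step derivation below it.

scc[0]=2,scc[1]=3,scc[2]=1,scc[3]=4,scc[4]=1,scc[5]=1,scc[6]=0,scc[7]=1,scc[8]=?

step 1: low=(low[0]=0,low[1]=?,low[2]=?,low[3]=?,low[4]=?,low[5]=?,low[6]=1,low[7]=?,low[8]=?); scc=(scc[0]=?,scc[1]=?,scc[2]=?,scc[3]=?,scc[4]=?,scc[5]=?,scc[6]=0,scc[7]=?,scc[8]=?)
step 2: low=(low[0]=0,low[1]=?,low[2]=4,low[3]=?,low[4]=2,low[5]=3,low[6]=1,low[7]=2,low[8]=?); scc=(scc[0]=?,scc[1]=?,scc[2]=?,scc[3]=?,scc[4]=?,scc[5]=?,scc[6]=0,scc[7]=?,scc[8]=?)
step 3: low=(low[0]=0,low[1]=?,low[2]=2,low[3]=?,low[4]=2,low[5]=3,low[6]=1,low[7]=2,low[8]=?); scc=(scc[0]=?,scc[1]=?,scc[2]=?,scc[3]=?,scc[4]=?,scc[5]=?,scc[6]=0,scc[7]=?,scc[8]=?)
step 4: low=(low[0]=0,low[1]=?,low[2]=2,low[3]=?,low[4]=2,low[5]=2,low[6]=1,low[7]=2,low[8]=?); scc=(scc[0]=?,scc[1]=?,scc[2]=?,scc[3]=?,scc[4]=?,scc[5]=?,scc[6]=0,scc[7]=?,scc[8]=?)
step 5: low=(low[0]=0,low[1]=?,low[2]=2,low[3]=?,low[4]=2,low[5]=2,low[6]=1,low[7]=2,low[8]=?); scc=(scc[0]=?,scc[1]=?,scc[2]=1,scc[3]=?,scc[4]=1,scc[5]=1,scc[6]=0,scc[7]=1,scc[8]=?)
step 6: low=(low[0]=0,low[1]=?,low[2]=2,low[3]=?,low[4]=2,low[5]=2,low[6]=1,low[7]=2,low[8]=?); scc=(scc[0]=2,scc[1]=?,scc[2]=1,scc[3]=?,scc[4]=1,scc[5]=1,scc[6]=0,scc[7]=1,scc[8]=?)
step 7: low=(low[0]=0,low[1]=6,low[2]=2,low[3]=?,low[4]=2,low[5]=2,low[6]=1,low[7]=2,low[8]=?); scc=(scc[0]=2,scc[1]=3,scc[2]=1,scc[3]=?,scc[4]=1,scc[5]=1,scc[6]=0,scc[7]=1,scc[8]=?)
step 8: low=(low[0]=0,low[1]=6,low[2]=2,low[3]=7,low[4]=2,low[5]=2,low[6]=1,low[7]=2,low[8]=?); scc=(scc[0]=2,scc[1]=3,scc[2]=1,scc[3]=4,scc[4]=1,scc[5]=1,scc[6]=0,scc[7]=1,scc[8]=?)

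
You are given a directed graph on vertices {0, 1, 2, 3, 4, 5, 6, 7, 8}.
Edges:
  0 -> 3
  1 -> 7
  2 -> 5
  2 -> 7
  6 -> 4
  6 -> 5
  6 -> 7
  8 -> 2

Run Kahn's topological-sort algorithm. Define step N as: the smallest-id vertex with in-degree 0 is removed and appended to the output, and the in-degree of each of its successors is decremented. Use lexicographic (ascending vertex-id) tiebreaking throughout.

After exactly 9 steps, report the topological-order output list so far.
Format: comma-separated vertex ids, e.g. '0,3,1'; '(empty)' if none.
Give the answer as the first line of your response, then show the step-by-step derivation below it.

0,1,3,6,4,8,2,5,7

step 1: output 0; order=[0]; indeg=(0,0,1,0,1,2,0,3,0)
step 2: output 1; order=[0,1]; indeg=(0,0,1,0,1,2,0,2,0)
step 3: output 3; order=[0,1,3]; indeg=(0,0,1,0,1,2,0,2,0)
step 4: output 6; order=[0,1,3,6]; indeg=(0,0,1,0,0,1,0,1,0)
step 5: output 4; order=[0,1,3,6,4]; indeg=(0,0,1,0,0,1,0,1,0)
step 6: output 8; order=[0,1,3,6,4,8]; indeg=(0,0,0,0,0,1,0,1,0)
step 7: output 2; order=[0,1,3,6,4,8,2]; indeg=(0,0,0,0,0,0,0,0,0)
step 8: output 5; order=[0,1,3,6,4,8,2,5]; indeg=(0,0,0,0,0,0,0,0,0)
step 9: output 7; order=[0,1,3,6,4,8,2,5,7]; indeg=(0,0,0,0,0,0,0,0,0)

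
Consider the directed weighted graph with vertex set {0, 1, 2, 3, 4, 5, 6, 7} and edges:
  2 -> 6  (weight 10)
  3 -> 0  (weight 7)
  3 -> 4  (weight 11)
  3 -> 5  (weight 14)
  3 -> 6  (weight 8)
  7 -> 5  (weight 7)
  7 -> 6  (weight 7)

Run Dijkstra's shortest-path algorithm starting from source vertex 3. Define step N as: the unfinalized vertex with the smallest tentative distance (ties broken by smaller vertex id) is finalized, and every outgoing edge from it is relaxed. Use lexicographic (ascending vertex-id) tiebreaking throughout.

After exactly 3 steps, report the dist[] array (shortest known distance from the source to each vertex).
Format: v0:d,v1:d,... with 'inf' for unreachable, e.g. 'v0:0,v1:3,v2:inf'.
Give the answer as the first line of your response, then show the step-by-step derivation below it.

v0:7,v1:inf,v2:inf,v3:0,v4:11,v5:14,v6:8,v7:inf

step 1: dist = v0:7,v1:inf,v2:inf,v3:0,v4:11,v5:14,v6:8,v7:inf
step 2: dist = v0:7,v1:inf,v2:inf,v3:0,v4:11,v5:14,v6:8,v7:inf
step 3: dist = v0:7,v1:inf,v2:inf,v3:0,v4:11,v5:14,v6:8,v7:inf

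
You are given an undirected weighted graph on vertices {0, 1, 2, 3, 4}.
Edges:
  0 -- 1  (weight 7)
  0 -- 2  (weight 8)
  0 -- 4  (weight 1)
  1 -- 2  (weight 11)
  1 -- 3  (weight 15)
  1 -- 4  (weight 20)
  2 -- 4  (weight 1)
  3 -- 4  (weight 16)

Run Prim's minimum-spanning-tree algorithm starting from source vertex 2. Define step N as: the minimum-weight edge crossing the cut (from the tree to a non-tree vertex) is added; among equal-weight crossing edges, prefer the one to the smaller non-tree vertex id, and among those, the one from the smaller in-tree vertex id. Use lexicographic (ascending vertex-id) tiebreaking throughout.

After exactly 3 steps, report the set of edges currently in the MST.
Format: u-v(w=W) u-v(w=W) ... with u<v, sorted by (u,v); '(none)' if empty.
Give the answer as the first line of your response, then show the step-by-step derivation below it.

0-1(w=7) 0-4(w=1) 2-4(w=1)

step 1: add edge 2-4 (w=1); MST = {2-4(w=1)}
step 2: add edge 0-4 (w=1); MST = {0-4(w=1) 2-4(w=1)}
step 3: add edge 0-1 (w=7); MST = {0-1(w=7) 0-4(w=1) 2-4(w=1)}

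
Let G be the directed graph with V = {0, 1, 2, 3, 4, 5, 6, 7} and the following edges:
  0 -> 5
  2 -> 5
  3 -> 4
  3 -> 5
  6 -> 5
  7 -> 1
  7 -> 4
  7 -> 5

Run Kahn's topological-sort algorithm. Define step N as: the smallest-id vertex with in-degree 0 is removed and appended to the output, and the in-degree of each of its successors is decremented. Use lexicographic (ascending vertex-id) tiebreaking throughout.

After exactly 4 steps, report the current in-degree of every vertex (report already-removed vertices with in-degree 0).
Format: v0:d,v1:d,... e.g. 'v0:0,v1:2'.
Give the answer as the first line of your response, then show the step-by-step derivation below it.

v0:0,v1:1,v2:0,v3:0,v4:1,v5:1,v6:0,v7:0

step 1: output 0; order=[0]; indeg=(0,1,0,0,2,4,0,0)
step 2: output 2; order=[0,2]; indeg=(0,1,0,0,2,3,0,0)
step 3: output 3; order=[0,2,3]; indeg=(0,1,0,0,1,2,0,0)
step 4: output 6; order=[0,2,3,6]; indeg=(0,1,0,0,1,1,0,0)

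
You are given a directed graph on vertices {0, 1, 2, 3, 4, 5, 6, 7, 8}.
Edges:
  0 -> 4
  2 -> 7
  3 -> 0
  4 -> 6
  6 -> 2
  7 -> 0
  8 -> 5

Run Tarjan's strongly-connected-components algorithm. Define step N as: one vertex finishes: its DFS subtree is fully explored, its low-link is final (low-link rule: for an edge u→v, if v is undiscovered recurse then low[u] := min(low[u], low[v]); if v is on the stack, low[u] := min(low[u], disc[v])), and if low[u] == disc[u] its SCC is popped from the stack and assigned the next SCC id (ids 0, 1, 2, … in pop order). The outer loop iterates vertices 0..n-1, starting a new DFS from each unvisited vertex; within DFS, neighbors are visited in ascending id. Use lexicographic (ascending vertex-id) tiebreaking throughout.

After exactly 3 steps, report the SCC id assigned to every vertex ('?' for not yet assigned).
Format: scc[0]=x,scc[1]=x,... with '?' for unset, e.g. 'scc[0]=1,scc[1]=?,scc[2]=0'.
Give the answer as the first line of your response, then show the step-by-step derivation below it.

scc[0]=?,scc[1]=?,scc[2]=?,scc[3]=?,scc[4]=?,scc[5]=?,scc[6]=?,scc[7]=?,scc[8]=?

step 1: low=(low[0]=0,low[1]=?,low[2]=3,low[3]=?,low[4]=1,low[5]=?,low[6]=2,low[7]=0,low[8]=?); scc=(scc[0]=?,scc[1]=?,scc[2]=?,scc[3]=?,scc[4]=?,scc[5]=?,scc[6]=?,scc[7]=?,scc[8]=?)
step 2: low=(low[0]=0,low[1]=?,low[2]=0,low[3]=?,low[4]=1,low[5]=?,low[6]=2,low[7]=0,low[8]=?); scc=(scc[0]=?,scc[1]=?,scc[2]=?,scc[3]=?,scc[4]=?,scc[5]=?,scc[6]=?,scc[7]=?,scc[8]=?)
step 3: low=(low[0]=0,low[1]=?,low[2]=0,low[3]=?,low[4]=1,low[5]=?,low[6]=0,low[7]=0,low[8]=?); scc=(scc[0]=?,scc[1]=?,scc[2]=?,scc[3]=?,scc[4]=?,scc[5]=?,scc[6]=?,scc[7]=?,scc[8]=?)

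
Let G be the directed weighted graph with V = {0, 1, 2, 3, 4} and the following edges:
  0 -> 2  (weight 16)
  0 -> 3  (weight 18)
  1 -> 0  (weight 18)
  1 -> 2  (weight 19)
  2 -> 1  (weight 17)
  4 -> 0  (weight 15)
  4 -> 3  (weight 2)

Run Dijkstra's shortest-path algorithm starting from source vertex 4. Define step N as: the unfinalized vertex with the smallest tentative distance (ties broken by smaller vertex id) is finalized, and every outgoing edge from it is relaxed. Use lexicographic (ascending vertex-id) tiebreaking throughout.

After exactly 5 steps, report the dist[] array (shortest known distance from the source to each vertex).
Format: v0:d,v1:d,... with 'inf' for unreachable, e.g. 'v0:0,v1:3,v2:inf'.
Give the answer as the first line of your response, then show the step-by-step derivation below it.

v0:15,v1:48,v2:31,v3:2,v4:0

step 1: dist = v0:15,v1:inf,v2:inf,v3:2,v4:0
step 2: dist = v0:15,v1:inf,v2:inf,v3:2,v4:0
step 3: dist = v0:15,v1:inf,v2:31,v3:2,v4:0
step 4: dist = v0:15,v1:48,v2:31,v3:2,v4:0
step 5: dist = v0:15,v1:48,v2:31,v3:2,v4:0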